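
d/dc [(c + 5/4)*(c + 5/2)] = 2*c + 15/4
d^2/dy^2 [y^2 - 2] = 2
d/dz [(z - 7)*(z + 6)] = 2*z - 1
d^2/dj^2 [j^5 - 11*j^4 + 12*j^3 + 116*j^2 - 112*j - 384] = 20*j^3 - 132*j^2 + 72*j + 232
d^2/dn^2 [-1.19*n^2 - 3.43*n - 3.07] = -2.38000000000000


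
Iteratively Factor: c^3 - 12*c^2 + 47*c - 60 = (c - 3)*(c^2 - 9*c + 20) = (c - 4)*(c - 3)*(c - 5)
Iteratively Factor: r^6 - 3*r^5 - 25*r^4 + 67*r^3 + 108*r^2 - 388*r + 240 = (r - 2)*(r^5 - r^4 - 27*r^3 + 13*r^2 + 134*r - 120) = (r - 2)*(r + 3)*(r^4 - 4*r^3 - 15*r^2 + 58*r - 40) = (r - 2)*(r - 1)*(r + 3)*(r^3 - 3*r^2 - 18*r + 40) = (r - 2)*(r - 1)*(r + 3)*(r + 4)*(r^2 - 7*r + 10) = (r - 5)*(r - 2)*(r - 1)*(r + 3)*(r + 4)*(r - 2)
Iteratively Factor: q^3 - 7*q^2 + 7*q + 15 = (q + 1)*(q^2 - 8*q + 15) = (q - 5)*(q + 1)*(q - 3)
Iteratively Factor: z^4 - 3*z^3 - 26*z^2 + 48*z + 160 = (z + 4)*(z^3 - 7*z^2 + 2*z + 40) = (z + 2)*(z + 4)*(z^2 - 9*z + 20) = (z - 4)*(z + 2)*(z + 4)*(z - 5)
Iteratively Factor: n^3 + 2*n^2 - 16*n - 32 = (n + 2)*(n^2 - 16) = (n - 4)*(n + 2)*(n + 4)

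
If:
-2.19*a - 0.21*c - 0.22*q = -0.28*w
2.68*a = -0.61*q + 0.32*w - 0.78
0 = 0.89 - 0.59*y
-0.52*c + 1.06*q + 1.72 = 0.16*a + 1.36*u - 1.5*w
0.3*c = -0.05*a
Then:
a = 0.13849230981447*w + 0.236705979722739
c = -0.023082051635745*w - 0.0394509966204566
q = -0.0838678529553762*w - 2.31864266501138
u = 1.03010586260851*w - 0.555235046636076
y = 1.51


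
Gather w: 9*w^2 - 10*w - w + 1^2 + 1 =9*w^2 - 11*w + 2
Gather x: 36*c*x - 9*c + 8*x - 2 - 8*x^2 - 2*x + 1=-9*c - 8*x^2 + x*(36*c + 6) - 1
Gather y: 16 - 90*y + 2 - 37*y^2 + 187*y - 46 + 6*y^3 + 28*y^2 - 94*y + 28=6*y^3 - 9*y^2 + 3*y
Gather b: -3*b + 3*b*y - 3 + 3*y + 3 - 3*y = b*(3*y - 3)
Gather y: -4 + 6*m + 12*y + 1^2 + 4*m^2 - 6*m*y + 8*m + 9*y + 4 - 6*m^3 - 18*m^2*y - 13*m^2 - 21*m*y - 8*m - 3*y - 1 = -6*m^3 - 9*m^2 + 6*m + y*(-18*m^2 - 27*m + 18)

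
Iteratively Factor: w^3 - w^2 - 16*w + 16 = (w + 4)*(w^2 - 5*w + 4) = (w - 1)*(w + 4)*(w - 4)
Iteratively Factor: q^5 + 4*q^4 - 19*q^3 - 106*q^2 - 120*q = (q + 3)*(q^4 + q^3 - 22*q^2 - 40*q) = (q + 2)*(q + 3)*(q^3 - q^2 - 20*q) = (q + 2)*(q + 3)*(q + 4)*(q^2 - 5*q) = q*(q + 2)*(q + 3)*(q + 4)*(q - 5)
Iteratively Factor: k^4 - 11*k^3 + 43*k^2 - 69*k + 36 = (k - 3)*(k^3 - 8*k^2 + 19*k - 12) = (k - 3)*(k - 1)*(k^2 - 7*k + 12) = (k - 3)^2*(k - 1)*(k - 4)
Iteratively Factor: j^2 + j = (j + 1)*(j)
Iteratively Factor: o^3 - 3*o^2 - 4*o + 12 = (o - 3)*(o^2 - 4) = (o - 3)*(o - 2)*(o + 2)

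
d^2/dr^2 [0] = 0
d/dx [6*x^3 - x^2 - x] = 18*x^2 - 2*x - 1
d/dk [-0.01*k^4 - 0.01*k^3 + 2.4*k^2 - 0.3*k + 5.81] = -0.04*k^3 - 0.03*k^2 + 4.8*k - 0.3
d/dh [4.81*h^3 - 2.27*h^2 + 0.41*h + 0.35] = 14.43*h^2 - 4.54*h + 0.41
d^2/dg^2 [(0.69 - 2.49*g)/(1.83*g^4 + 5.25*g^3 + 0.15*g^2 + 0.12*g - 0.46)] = (-100.065132*g^7 - 336.54798*g^6 - 217.00953*g^5 + 223.142364*g^4 - 29.596194*g^3 - 62.488746*g^2 + 9.04176*g - 0.159804)/(6.128487*g^12 + 52.745175*g^11 + 152.82513*g^10 + 154.555479*g^9 + 14.822568*g^8 - 16.042185*g^7 - 38.144439*g^6 - 2.544696*g^5 - 0.601686*g^4 + 3.284748*g^3 + 0.075348*g^2 + 0.076176*g - 0.097336)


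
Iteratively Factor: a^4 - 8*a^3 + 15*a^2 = (a - 5)*(a^3 - 3*a^2) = a*(a - 5)*(a^2 - 3*a) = a^2*(a - 5)*(a - 3)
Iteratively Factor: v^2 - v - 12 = (v - 4)*(v + 3)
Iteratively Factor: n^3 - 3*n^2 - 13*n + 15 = (n - 5)*(n^2 + 2*n - 3) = (n - 5)*(n - 1)*(n + 3)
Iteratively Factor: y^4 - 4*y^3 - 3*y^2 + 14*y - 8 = (y - 4)*(y^3 - 3*y + 2) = (y - 4)*(y - 1)*(y^2 + y - 2) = (y - 4)*(y - 1)^2*(y + 2)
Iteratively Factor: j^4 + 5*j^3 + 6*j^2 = (j + 3)*(j^3 + 2*j^2) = j*(j + 3)*(j^2 + 2*j) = j*(j + 2)*(j + 3)*(j)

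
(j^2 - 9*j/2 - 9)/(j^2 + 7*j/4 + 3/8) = 4*(j - 6)/(4*j + 1)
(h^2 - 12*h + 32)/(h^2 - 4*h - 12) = (-h^2 + 12*h - 32)/(-h^2 + 4*h + 12)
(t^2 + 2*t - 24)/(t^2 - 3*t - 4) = (t + 6)/(t + 1)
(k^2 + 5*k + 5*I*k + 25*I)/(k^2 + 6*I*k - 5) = (k + 5)/(k + I)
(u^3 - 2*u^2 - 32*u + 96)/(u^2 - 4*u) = u + 2 - 24/u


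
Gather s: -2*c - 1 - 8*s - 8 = -2*c - 8*s - 9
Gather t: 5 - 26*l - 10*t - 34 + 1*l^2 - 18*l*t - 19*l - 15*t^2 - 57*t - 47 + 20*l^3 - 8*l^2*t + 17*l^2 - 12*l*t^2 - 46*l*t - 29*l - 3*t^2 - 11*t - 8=20*l^3 + 18*l^2 - 74*l + t^2*(-12*l - 18) + t*(-8*l^2 - 64*l - 78) - 84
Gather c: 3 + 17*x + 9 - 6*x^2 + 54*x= -6*x^2 + 71*x + 12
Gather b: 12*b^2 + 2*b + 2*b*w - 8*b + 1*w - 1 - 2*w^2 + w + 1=12*b^2 + b*(2*w - 6) - 2*w^2 + 2*w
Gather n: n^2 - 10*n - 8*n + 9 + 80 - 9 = n^2 - 18*n + 80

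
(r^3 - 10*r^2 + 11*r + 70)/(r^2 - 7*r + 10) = (r^2 - 5*r - 14)/(r - 2)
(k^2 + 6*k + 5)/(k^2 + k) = (k + 5)/k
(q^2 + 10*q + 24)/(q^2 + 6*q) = (q + 4)/q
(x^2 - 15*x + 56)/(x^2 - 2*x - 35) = (x - 8)/(x + 5)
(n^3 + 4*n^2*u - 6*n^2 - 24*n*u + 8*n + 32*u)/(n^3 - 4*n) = (n^2 + 4*n*u - 4*n - 16*u)/(n*(n + 2))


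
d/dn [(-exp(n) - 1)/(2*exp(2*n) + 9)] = (4*(exp(n) + 1)*exp(n) - 2*exp(2*n) - 9)*exp(n)/(2*exp(2*n) + 9)^2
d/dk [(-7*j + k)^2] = -14*j + 2*k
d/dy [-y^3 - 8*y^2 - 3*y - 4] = -3*y^2 - 16*y - 3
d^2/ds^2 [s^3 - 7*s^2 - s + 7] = 6*s - 14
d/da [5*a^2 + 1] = 10*a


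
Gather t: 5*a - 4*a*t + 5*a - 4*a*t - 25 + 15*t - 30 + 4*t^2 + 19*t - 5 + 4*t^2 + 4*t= 10*a + 8*t^2 + t*(38 - 8*a) - 60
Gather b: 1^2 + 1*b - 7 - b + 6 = 0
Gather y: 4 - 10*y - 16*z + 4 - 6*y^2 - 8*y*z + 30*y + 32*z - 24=-6*y^2 + y*(20 - 8*z) + 16*z - 16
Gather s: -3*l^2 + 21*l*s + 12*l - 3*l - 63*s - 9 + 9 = -3*l^2 + 9*l + s*(21*l - 63)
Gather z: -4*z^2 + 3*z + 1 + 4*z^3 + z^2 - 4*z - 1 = 4*z^3 - 3*z^2 - z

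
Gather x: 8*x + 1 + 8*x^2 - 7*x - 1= 8*x^2 + x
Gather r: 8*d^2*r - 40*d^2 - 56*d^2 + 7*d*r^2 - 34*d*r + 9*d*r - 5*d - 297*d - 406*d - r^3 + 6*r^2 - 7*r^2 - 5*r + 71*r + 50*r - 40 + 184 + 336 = -96*d^2 - 708*d - r^3 + r^2*(7*d - 1) + r*(8*d^2 - 25*d + 116) + 480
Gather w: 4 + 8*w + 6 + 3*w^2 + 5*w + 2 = 3*w^2 + 13*w + 12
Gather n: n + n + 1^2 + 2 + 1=2*n + 4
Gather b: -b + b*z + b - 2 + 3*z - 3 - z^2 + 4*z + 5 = b*z - z^2 + 7*z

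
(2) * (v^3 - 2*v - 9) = 2*v^3 - 4*v - 18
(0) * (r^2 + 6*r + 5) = 0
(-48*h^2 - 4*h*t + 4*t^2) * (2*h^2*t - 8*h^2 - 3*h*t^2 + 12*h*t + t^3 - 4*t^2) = -96*h^4*t + 384*h^4 + 136*h^3*t^2 - 544*h^3*t - 28*h^2*t^3 + 112*h^2*t^2 - 16*h*t^4 + 64*h*t^3 + 4*t^5 - 16*t^4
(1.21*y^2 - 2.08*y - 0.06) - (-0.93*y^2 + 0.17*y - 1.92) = 2.14*y^2 - 2.25*y + 1.86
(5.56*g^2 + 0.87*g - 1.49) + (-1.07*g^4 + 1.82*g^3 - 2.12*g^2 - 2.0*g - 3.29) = -1.07*g^4 + 1.82*g^3 + 3.44*g^2 - 1.13*g - 4.78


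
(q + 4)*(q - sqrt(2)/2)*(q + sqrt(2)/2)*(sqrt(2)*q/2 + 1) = sqrt(2)*q^4/2 + q^3 + 2*sqrt(2)*q^3 - sqrt(2)*q^2/4 + 4*q^2 - sqrt(2)*q - q/2 - 2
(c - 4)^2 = c^2 - 8*c + 16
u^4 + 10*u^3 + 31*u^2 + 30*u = u*(u + 2)*(u + 3)*(u + 5)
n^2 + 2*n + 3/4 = (n + 1/2)*(n + 3/2)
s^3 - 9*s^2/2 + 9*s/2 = s*(s - 3)*(s - 3/2)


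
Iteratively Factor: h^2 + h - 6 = (h + 3)*(h - 2)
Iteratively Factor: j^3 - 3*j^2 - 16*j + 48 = (j + 4)*(j^2 - 7*j + 12) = (j - 4)*(j + 4)*(j - 3)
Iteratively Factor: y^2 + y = (y + 1)*(y)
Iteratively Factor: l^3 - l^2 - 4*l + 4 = (l + 2)*(l^2 - 3*l + 2) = (l - 2)*(l + 2)*(l - 1)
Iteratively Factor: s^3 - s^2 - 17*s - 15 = (s - 5)*(s^2 + 4*s + 3) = (s - 5)*(s + 1)*(s + 3)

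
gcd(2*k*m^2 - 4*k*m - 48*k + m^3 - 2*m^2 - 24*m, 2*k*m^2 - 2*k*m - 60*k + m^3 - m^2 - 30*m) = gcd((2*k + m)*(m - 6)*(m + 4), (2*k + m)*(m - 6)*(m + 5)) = 2*k*m - 12*k + m^2 - 6*m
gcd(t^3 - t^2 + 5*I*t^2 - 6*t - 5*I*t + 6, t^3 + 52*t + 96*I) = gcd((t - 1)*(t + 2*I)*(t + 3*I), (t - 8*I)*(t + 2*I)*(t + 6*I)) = t + 2*I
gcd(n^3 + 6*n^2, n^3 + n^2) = n^2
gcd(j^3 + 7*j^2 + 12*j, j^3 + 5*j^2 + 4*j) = j^2 + 4*j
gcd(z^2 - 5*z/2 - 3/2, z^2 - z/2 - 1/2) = z + 1/2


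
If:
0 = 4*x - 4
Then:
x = 1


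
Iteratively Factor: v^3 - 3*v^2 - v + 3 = (v - 3)*(v^2 - 1) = (v - 3)*(v + 1)*(v - 1)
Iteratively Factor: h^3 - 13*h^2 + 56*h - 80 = (h - 4)*(h^2 - 9*h + 20) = (h - 5)*(h - 4)*(h - 4)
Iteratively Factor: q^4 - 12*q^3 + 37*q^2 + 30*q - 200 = (q - 5)*(q^3 - 7*q^2 + 2*q + 40) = (q - 5)^2*(q^2 - 2*q - 8) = (q - 5)^2*(q + 2)*(q - 4)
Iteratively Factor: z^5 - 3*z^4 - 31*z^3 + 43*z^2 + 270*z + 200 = (z - 5)*(z^4 + 2*z^3 - 21*z^2 - 62*z - 40) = (z - 5)*(z + 1)*(z^3 + z^2 - 22*z - 40) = (z - 5)*(z + 1)*(z + 2)*(z^2 - z - 20) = (z - 5)*(z + 1)*(z + 2)*(z + 4)*(z - 5)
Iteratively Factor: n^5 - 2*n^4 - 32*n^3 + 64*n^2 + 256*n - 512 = (n - 4)*(n^4 + 2*n^3 - 24*n^2 - 32*n + 128) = (n - 4)*(n + 4)*(n^3 - 2*n^2 - 16*n + 32) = (n - 4)*(n - 2)*(n + 4)*(n^2 - 16) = (n - 4)^2*(n - 2)*(n + 4)*(n + 4)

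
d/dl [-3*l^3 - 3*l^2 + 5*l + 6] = -9*l^2 - 6*l + 5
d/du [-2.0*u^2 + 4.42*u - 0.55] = 4.42 - 4.0*u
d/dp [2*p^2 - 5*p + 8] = 4*p - 5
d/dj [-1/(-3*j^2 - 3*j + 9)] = (-2*j - 1)/(3*(j^2 + j - 3)^2)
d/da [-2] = 0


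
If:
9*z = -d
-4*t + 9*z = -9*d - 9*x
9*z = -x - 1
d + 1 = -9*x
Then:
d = 4/5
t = 23/20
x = -1/5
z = -4/45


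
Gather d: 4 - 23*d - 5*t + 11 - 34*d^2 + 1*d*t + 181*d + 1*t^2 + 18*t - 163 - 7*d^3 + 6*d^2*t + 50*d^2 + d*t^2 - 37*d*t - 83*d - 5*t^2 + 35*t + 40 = -7*d^3 + d^2*(6*t + 16) + d*(t^2 - 36*t + 75) - 4*t^2 + 48*t - 108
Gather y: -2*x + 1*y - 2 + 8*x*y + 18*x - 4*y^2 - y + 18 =8*x*y + 16*x - 4*y^2 + 16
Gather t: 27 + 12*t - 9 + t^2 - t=t^2 + 11*t + 18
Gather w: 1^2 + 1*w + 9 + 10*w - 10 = 11*w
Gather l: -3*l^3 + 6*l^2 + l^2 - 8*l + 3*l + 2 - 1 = -3*l^3 + 7*l^2 - 5*l + 1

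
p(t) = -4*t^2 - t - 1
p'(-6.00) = 47.00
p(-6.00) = -139.00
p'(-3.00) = 23.00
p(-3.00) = -34.00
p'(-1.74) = 12.92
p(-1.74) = -11.37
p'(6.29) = -51.32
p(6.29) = -165.55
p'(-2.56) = 19.48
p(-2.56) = -24.65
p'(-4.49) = 34.92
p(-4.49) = -77.15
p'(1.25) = -11.00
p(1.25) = -8.50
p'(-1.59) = 11.72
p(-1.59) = -9.52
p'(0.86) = -7.88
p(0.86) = -4.82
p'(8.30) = -67.40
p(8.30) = -284.86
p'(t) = -8*t - 1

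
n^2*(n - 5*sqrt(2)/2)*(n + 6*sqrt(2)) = n^4 + 7*sqrt(2)*n^3/2 - 30*n^2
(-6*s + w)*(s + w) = -6*s^2 - 5*s*w + w^2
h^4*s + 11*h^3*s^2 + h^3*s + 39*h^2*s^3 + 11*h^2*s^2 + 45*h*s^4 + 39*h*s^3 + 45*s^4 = (h + 3*s)^2*(h + 5*s)*(h*s + s)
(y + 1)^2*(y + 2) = y^3 + 4*y^2 + 5*y + 2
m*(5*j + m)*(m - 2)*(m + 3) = 5*j*m^3 + 5*j*m^2 - 30*j*m + m^4 + m^3 - 6*m^2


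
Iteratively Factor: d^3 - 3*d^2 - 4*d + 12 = (d + 2)*(d^2 - 5*d + 6) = (d - 2)*(d + 2)*(d - 3)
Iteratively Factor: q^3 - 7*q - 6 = (q - 3)*(q^2 + 3*q + 2) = (q - 3)*(q + 2)*(q + 1)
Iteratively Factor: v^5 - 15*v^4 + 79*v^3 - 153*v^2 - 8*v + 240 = (v - 3)*(v^4 - 12*v^3 + 43*v^2 - 24*v - 80) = (v - 5)*(v - 3)*(v^3 - 7*v^2 + 8*v + 16) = (v - 5)*(v - 4)*(v - 3)*(v^2 - 3*v - 4) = (v - 5)*(v - 4)*(v - 3)*(v + 1)*(v - 4)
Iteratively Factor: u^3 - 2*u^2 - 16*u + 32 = (u + 4)*(u^2 - 6*u + 8) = (u - 2)*(u + 4)*(u - 4)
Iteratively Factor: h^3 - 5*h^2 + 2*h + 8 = (h + 1)*(h^2 - 6*h + 8) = (h - 4)*(h + 1)*(h - 2)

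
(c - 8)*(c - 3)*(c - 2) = c^3 - 13*c^2 + 46*c - 48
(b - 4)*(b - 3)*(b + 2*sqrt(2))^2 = b^4 - 7*b^3 + 4*sqrt(2)*b^3 - 28*sqrt(2)*b^2 + 20*b^2 - 56*b + 48*sqrt(2)*b + 96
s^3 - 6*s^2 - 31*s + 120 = (s - 8)*(s - 3)*(s + 5)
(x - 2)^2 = x^2 - 4*x + 4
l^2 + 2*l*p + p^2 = (l + p)^2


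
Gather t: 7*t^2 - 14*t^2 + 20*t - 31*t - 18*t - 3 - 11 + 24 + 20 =-7*t^2 - 29*t + 30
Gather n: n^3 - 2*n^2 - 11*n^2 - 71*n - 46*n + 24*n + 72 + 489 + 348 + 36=n^3 - 13*n^2 - 93*n + 945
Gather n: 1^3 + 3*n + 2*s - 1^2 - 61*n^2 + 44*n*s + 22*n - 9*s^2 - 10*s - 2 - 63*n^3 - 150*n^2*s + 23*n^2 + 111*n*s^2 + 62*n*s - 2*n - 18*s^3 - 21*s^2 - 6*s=-63*n^3 + n^2*(-150*s - 38) + n*(111*s^2 + 106*s + 23) - 18*s^3 - 30*s^2 - 14*s - 2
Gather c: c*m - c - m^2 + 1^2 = c*(m - 1) - m^2 + 1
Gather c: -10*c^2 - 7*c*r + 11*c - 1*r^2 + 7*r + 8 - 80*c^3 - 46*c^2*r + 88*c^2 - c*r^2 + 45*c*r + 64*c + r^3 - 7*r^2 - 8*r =-80*c^3 + c^2*(78 - 46*r) + c*(-r^2 + 38*r + 75) + r^3 - 8*r^2 - r + 8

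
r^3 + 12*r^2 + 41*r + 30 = (r + 1)*(r + 5)*(r + 6)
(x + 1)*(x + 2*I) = x^2 + x + 2*I*x + 2*I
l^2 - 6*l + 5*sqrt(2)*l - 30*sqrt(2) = (l - 6)*(l + 5*sqrt(2))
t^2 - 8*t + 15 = (t - 5)*(t - 3)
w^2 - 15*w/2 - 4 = (w - 8)*(w + 1/2)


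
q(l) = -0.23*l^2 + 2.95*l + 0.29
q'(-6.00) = 5.71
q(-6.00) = -25.69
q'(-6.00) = 5.71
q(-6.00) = -25.69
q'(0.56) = 2.69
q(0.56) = 1.87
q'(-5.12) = 5.31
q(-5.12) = -20.84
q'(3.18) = 1.49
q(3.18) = 7.35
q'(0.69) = 2.63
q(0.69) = 2.22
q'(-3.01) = 4.33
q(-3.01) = -10.67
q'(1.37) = 2.32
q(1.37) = 3.90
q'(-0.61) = 3.23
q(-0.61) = -1.60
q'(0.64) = 2.66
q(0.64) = 2.08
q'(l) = 2.95 - 0.46*l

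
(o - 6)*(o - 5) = o^2 - 11*o + 30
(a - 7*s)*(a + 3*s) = a^2 - 4*a*s - 21*s^2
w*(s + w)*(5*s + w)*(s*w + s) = 5*s^3*w^2 + 5*s^3*w + 6*s^2*w^3 + 6*s^2*w^2 + s*w^4 + s*w^3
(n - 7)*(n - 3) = n^2 - 10*n + 21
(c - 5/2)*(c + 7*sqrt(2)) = c^2 - 5*c/2 + 7*sqrt(2)*c - 35*sqrt(2)/2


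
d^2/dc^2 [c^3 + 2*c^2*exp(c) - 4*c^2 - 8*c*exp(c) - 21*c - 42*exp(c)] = 2*c^2*exp(c) + 6*c - 54*exp(c) - 8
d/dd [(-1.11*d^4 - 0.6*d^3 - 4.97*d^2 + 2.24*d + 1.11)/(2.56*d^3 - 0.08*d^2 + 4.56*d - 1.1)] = (-2.8416*d^6 + 0.1776*d^5 - 2.4136*d^4 - 12.0568*d^3 - 29.0288*d^2 + 11.1116*d - 7.5256)/(6.5536*d^6 - 0.4096*d^5 + 23.3536*d^4 - 6.3616*d^3 + 20.9696*d^2 - 10.032*d + 1.21)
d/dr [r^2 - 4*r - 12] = 2*r - 4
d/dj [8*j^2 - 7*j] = 16*j - 7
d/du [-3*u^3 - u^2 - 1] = u*(-9*u - 2)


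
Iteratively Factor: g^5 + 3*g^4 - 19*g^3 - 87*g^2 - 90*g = (g - 5)*(g^4 + 8*g^3 + 21*g^2 + 18*g) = (g - 5)*(g + 2)*(g^3 + 6*g^2 + 9*g) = g*(g - 5)*(g + 2)*(g^2 + 6*g + 9) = g*(g - 5)*(g + 2)*(g + 3)*(g + 3)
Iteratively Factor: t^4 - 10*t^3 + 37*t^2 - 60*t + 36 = (t - 3)*(t^3 - 7*t^2 + 16*t - 12) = (t - 3)*(t - 2)*(t^2 - 5*t + 6) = (t - 3)^2*(t - 2)*(t - 2)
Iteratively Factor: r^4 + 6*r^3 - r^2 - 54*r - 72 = (r + 3)*(r^3 + 3*r^2 - 10*r - 24) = (r + 3)*(r + 4)*(r^2 - r - 6) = (r + 2)*(r + 3)*(r + 4)*(r - 3)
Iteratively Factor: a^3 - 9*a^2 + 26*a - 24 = (a - 3)*(a^2 - 6*a + 8) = (a - 3)*(a - 2)*(a - 4)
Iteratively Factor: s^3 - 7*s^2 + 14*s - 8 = (s - 2)*(s^2 - 5*s + 4) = (s - 2)*(s - 1)*(s - 4)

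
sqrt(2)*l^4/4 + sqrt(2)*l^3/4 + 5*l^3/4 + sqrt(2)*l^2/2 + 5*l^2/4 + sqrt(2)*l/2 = l*(l/2 + sqrt(2))*(l + 1)*(sqrt(2)*l/2 + 1/2)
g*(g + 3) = g^2 + 3*g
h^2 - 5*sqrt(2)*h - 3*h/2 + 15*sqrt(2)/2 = (h - 3/2)*(h - 5*sqrt(2))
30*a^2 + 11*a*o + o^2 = (5*a + o)*(6*a + o)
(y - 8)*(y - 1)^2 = y^3 - 10*y^2 + 17*y - 8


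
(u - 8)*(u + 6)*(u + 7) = u^3 + 5*u^2 - 62*u - 336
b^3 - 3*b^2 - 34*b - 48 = (b - 8)*(b + 2)*(b + 3)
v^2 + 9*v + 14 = (v + 2)*(v + 7)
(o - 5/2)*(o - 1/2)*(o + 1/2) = o^3 - 5*o^2/2 - o/4 + 5/8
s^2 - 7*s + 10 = (s - 5)*(s - 2)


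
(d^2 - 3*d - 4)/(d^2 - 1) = (d - 4)/(d - 1)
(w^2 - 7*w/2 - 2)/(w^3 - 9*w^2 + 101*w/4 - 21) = 2*(2*w + 1)/(4*w^2 - 20*w + 21)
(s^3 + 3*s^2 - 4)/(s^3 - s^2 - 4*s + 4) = (s + 2)/(s - 2)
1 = 1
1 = 1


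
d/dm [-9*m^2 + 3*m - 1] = 3 - 18*m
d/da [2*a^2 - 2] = 4*a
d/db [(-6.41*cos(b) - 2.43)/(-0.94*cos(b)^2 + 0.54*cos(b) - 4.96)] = (6.0254*cos(b)^2 + 4.5684*cos(b) - 33.1058)*sin(b)/(0.8836*cos(b)^4 - 1.0152*cos(b)^3 + 9.6164*cos(b)^2 - 5.3568*cos(b) + 24.6016)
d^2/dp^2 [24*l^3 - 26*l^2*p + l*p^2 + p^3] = 2*l + 6*p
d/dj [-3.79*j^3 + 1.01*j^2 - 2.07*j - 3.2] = -11.37*j^2 + 2.02*j - 2.07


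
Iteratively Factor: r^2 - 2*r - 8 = (r + 2)*(r - 4)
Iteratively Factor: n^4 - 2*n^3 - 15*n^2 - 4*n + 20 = (n + 2)*(n^3 - 4*n^2 - 7*n + 10) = (n - 5)*(n + 2)*(n^2 + n - 2) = (n - 5)*(n - 1)*(n + 2)*(n + 2)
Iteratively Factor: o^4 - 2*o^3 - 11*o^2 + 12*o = (o - 1)*(o^3 - o^2 - 12*o) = (o - 1)*(o + 3)*(o^2 - 4*o) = (o - 4)*(o - 1)*(o + 3)*(o)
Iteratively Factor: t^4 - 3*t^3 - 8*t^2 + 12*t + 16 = (t + 2)*(t^3 - 5*t^2 + 2*t + 8) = (t + 1)*(t + 2)*(t^2 - 6*t + 8) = (t - 4)*(t + 1)*(t + 2)*(t - 2)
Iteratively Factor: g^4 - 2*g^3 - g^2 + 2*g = (g - 2)*(g^3 - g) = g*(g - 2)*(g^2 - 1) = g*(g - 2)*(g - 1)*(g + 1)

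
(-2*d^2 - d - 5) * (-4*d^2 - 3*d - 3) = 8*d^4 + 10*d^3 + 29*d^2 + 18*d + 15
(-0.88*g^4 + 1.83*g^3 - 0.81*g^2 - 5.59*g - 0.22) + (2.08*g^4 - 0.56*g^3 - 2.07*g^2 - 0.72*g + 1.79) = 1.2*g^4 + 1.27*g^3 - 2.88*g^2 - 6.31*g + 1.57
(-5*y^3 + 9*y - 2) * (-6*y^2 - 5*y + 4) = 30*y^5 + 25*y^4 - 74*y^3 - 33*y^2 + 46*y - 8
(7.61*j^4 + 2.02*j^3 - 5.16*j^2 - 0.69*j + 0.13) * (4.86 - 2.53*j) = -19.2533*j^5 + 31.874*j^4 + 22.872*j^3 - 23.3319*j^2 - 3.6823*j + 0.6318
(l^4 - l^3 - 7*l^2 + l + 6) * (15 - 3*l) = -3*l^5 + 18*l^4 + 6*l^3 - 108*l^2 - 3*l + 90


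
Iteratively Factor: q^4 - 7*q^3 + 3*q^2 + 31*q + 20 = (q - 5)*(q^3 - 2*q^2 - 7*q - 4) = (q - 5)*(q + 1)*(q^2 - 3*q - 4) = (q - 5)*(q - 4)*(q + 1)*(q + 1)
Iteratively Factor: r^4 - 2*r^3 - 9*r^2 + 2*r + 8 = (r + 1)*(r^3 - 3*r^2 - 6*r + 8) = (r + 1)*(r + 2)*(r^2 - 5*r + 4) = (r - 4)*(r + 1)*(r + 2)*(r - 1)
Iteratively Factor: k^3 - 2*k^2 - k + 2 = (k - 2)*(k^2 - 1) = (k - 2)*(k - 1)*(k + 1)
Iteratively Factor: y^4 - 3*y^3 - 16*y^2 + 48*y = (y - 4)*(y^3 + y^2 - 12*y) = (y - 4)*(y - 3)*(y^2 + 4*y) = y*(y - 4)*(y - 3)*(y + 4)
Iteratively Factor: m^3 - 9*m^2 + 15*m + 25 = (m - 5)*(m^2 - 4*m - 5) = (m - 5)^2*(m + 1)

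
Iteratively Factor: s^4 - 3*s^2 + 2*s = (s + 2)*(s^3 - 2*s^2 + s) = s*(s + 2)*(s^2 - 2*s + 1) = s*(s - 1)*(s + 2)*(s - 1)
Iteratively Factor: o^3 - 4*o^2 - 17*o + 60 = (o - 3)*(o^2 - o - 20) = (o - 3)*(o + 4)*(o - 5)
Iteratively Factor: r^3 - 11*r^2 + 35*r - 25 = (r - 1)*(r^2 - 10*r + 25) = (r - 5)*(r - 1)*(r - 5)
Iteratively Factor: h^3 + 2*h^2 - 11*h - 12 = (h + 1)*(h^2 + h - 12) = (h + 1)*(h + 4)*(h - 3)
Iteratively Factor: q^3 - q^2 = (q)*(q^2 - q) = q^2*(q - 1)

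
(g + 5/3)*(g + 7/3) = g^2 + 4*g + 35/9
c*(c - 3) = c^2 - 3*c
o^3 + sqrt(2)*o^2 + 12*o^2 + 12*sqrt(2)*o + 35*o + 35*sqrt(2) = (o + 5)*(o + 7)*(o + sqrt(2))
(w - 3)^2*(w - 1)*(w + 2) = w^4 - 5*w^3 + w^2 + 21*w - 18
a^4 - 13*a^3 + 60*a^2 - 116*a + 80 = (a - 5)*(a - 4)*(a - 2)^2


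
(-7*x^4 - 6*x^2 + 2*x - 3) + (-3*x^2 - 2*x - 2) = -7*x^4 - 9*x^2 - 5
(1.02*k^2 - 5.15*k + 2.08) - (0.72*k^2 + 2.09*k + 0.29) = 0.3*k^2 - 7.24*k + 1.79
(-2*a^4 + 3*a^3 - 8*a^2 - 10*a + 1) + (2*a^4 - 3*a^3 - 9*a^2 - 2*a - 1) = -17*a^2 - 12*a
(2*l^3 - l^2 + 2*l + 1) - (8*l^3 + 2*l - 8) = -6*l^3 - l^2 + 9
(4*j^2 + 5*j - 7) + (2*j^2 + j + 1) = 6*j^2 + 6*j - 6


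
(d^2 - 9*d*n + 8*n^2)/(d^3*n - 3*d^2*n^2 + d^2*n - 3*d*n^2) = (d^2 - 9*d*n + 8*n^2)/(d*n*(d^2 - 3*d*n + d - 3*n))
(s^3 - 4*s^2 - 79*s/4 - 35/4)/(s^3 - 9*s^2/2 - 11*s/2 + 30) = (2*s^2 - 13*s - 7)/(2*(s^2 - 7*s + 12))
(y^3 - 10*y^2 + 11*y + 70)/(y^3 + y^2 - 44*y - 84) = (y - 5)/(y + 6)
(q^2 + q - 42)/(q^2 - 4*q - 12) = (q + 7)/(q + 2)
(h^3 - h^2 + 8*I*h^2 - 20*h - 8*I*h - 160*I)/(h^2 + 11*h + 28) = (h^2 + h*(-5 + 8*I) - 40*I)/(h + 7)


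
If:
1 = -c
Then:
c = -1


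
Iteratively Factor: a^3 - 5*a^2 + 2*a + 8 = (a + 1)*(a^2 - 6*a + 8) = (a - 2)*(a + 1)*(a - 4)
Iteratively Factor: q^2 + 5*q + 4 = (q + 4)*(q + 1)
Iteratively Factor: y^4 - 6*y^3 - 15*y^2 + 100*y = (y)*(y^3 - 6*y^2 - 15*y + 100) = y*(y - 5)*(y^2 - y - 20) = y*(y - 5)*(y + 4)*(y - 5)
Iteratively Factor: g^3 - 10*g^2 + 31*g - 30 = (g - 2)*(g^2 - 8*g + 15) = (g - 5)*(g - 2)*(g - 3)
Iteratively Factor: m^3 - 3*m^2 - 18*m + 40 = (m - 2)*(m^2 - m - 20) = (m - 5)*(m - 2)*(m + 4)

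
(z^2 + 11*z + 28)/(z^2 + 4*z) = (z + 7)/z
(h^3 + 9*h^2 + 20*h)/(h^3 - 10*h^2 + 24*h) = (h^2 + 9*h + 20)/(h^2 - 10*h + 24)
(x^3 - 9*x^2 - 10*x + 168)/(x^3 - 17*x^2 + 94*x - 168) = (x + 4)/(x - 4)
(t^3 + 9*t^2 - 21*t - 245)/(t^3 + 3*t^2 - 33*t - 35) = (t + 7)/(t + 1)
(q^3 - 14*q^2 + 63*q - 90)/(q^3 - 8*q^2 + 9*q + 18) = (q - 5)/(q + 1)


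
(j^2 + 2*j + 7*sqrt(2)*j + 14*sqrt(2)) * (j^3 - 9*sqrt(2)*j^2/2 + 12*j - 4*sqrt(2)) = j^5 + 2*j^4 + 5*sqrt(2)*j^4/2 - 51*j^3 + 5*sqrt(2)*j^3 - 102*j^2 + 80*sqrt(2)*j^2 - 56*j + 160*sqrt(2)*j - 112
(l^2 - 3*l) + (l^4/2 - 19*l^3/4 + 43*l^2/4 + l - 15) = l^4/2 - 19*l^3/4 + 47*l^2/4 - 2*l - 15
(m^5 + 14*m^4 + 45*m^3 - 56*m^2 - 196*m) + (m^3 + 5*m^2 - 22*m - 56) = m^5 + 14*m^4 + 46*m^3 - 51*m^2 - 218*m - 56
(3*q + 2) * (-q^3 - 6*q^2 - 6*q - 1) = -3*q^4 - 20*q^3 - 30*q^2 - 15*q - 2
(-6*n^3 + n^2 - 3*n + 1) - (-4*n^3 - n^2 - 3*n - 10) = -2*n^3 + 2*n^2 + 11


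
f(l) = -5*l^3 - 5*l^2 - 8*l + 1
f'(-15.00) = -3233.00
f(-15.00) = 15871.00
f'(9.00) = -1313.00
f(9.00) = -4121.00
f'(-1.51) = -27.10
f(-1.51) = 18.89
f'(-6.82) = -637.49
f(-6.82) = 1409.07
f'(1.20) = -41.60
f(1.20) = -24.44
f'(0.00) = -8.00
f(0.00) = 1.00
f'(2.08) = -93.70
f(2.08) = -82.27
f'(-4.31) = -243.54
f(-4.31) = 342.91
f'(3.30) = -204.35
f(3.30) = -259.54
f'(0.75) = -23.94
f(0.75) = -9.92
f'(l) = -15*l^2 - 10*l - 8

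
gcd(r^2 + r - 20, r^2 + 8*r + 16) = 1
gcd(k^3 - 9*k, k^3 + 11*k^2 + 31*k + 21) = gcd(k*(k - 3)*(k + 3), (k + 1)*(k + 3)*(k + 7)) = k + 3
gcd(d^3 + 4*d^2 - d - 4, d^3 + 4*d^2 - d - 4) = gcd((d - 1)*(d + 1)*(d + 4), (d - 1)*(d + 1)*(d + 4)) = d^3 + 4*d^2 - d - 4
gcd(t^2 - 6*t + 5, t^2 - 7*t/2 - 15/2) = t - 5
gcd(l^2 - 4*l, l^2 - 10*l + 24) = l - 4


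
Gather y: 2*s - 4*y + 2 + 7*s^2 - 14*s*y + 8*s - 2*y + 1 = 7*s^2 + 10*s + y*(-14*s - 6) + 3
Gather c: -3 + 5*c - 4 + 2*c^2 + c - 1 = 2*c^2 + 6*c - 8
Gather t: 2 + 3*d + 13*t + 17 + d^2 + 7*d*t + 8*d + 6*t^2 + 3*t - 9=d^2 + 11*d + 6*t^2 + t*(7*d + 16) + 10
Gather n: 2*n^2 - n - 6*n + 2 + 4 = 2*n^2 - 7*n + 6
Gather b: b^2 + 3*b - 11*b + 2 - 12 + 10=b^2 - 8*b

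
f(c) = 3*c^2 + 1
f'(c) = 6*c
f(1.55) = 8.21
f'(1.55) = 9.30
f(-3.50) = 37.75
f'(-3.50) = -21.00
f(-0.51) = 1.78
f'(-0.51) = -3.06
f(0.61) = 2.12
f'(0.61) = 3.66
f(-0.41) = 1.50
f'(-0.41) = -2.46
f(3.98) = 48.52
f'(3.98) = 23.88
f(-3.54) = 38.59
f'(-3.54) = -21.24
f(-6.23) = 117.44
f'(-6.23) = -37.38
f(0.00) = 1.00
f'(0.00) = 0.00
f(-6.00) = 109.00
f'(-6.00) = -36.00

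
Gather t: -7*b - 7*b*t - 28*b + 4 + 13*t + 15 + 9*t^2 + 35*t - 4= -35*b + 9*t^2 + t*(48 - 7*b) + 15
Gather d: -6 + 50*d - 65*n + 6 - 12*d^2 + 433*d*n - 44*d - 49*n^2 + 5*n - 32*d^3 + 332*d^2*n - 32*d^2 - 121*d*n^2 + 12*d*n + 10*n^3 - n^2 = -32*d^3 + d^2*(332*n - 44) + d*(-121*n^2 + 445*n + 6) + 10*n^3 - 50*n^2 - 60*n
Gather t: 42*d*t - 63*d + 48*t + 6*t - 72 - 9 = -63*d + t*(42*d + 54) - 81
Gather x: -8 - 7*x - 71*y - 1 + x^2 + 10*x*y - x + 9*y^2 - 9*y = x^2 + x*(10*y - 8) + 9*y^2 - 80*y - 9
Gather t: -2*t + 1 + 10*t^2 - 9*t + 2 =10*t^2 - 11*t + 3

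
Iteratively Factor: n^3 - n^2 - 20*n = (n + 4)*(n^2 - 5*n) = n*(n + 4)*(n - 5)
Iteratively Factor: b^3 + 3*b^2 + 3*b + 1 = (b + 1)*(b^2 + 2*b + 1) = (b + 1)^2*(b + 1)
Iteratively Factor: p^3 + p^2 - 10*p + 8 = (p - 2)*(p^2 + 3*p - 4) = (p - 2)*(p - 1)*(p + 4)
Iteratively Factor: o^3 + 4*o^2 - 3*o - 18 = (o + 3)*(o^2 + o - 6) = (o - 2)*(o + 3)*(o + 3)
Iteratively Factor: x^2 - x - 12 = (x - 4)*(x + 3)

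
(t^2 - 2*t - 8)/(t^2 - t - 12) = (t + 2)/(t + 3)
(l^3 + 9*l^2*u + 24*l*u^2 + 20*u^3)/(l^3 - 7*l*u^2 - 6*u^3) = (-l^2 - 7*l*u - 10*u^2)/(-l^2 + 2*l*u + 3*u^2)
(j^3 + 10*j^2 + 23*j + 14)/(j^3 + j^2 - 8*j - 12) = (j^2 + 8*j + 7)/(j^2 - j - 6)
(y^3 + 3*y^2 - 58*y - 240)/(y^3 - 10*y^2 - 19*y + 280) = (y + 6)/(y - 7)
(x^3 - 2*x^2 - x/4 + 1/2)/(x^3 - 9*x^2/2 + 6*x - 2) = (x + 1/2)/(x - 2)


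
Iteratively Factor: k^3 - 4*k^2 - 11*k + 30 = (k - 5)*(k^2 + k - 6) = (k - 5)*(k - 2)*(k + 3)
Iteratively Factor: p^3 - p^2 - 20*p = (p + 4)*(p^2 - 5*p) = p*(p + 4)*(p - 5)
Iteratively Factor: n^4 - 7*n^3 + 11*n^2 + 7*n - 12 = (n - 3)*(n^3 - 4*n^2 - n + 4) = (n - 4)*(n - 3)*(n^2 - 1) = (n - 4)*(n - 3)*(n - 1)*(n + 1)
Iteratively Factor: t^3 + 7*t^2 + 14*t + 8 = (t + 1)*(t^2 + 6*t + 8) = (t + 1)*(t + 2)*(t + 4)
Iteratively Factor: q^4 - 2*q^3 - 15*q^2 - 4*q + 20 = (q - 5)*(q^3 + 3*q^2 - 4) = (q - 5)*(q + 2)*(q^2 + q - 2) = (q - 5)*(q + 2)^2*(q - 1)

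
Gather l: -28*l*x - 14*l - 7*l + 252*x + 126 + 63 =l*(-28*x - 21) + 252*x + 189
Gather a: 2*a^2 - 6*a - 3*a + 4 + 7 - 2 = 2*a^2 - 9*a + 9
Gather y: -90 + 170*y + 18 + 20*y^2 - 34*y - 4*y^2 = 16*y^2 + 136*y - 72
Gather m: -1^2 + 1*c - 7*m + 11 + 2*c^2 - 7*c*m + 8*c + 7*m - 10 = 2*c^2 - 7*c*m + 9*c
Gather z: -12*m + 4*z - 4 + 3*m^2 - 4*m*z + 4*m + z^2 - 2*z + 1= 3*m^2 - 8*m + z^2 + z*(2 - 4*m) - 3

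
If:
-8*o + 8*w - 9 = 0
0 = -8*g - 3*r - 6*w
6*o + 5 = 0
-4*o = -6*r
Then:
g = -1/96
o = -5/6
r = -5/9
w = 7/24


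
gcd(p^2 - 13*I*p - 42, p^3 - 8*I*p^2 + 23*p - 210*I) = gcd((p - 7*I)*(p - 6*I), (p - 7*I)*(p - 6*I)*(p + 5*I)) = p^2 - 13*I*p - 42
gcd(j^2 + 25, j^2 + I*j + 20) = j + 5*I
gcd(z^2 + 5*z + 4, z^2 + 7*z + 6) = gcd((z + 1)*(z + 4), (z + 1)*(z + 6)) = z + 1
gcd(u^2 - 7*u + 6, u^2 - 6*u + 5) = u - 1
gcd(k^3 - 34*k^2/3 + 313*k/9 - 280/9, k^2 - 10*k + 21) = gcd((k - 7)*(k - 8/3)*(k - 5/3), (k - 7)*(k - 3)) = k - 7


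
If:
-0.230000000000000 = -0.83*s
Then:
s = 0.28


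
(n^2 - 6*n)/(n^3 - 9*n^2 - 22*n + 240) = n/(n^2 - 3*n - 40)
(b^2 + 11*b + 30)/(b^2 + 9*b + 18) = (b + 5)/(b + 3)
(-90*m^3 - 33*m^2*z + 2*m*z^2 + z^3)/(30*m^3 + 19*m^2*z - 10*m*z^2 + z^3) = (15*m^2 + 8*m*z + z^2)/(-5*m^2 - 4*m*z + z^2)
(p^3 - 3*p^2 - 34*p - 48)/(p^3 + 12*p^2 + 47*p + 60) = (p^2 - 6*p - 16)/(p^2 + 9*p + 20)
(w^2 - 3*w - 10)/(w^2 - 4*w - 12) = (w - 5)/(w - 6)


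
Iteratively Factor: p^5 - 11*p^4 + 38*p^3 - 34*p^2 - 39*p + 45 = (p + 1)*(p^4 - 12*p^3 + 50*p^2 - 84*p + 45) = (p - 5)*(p + 1)*(p^3 - 7*p^2 + 15*p - 9) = (p - 5)*(p - 1)*(p + 1)*(p^2 - 6*p + 9) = (p - 5)*(p - 3)*(p - 1)*(p + 1)*(p - 3)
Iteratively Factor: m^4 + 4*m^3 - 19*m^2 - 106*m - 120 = (m + 3)*(m^3 + m^2 - 22*m - 40) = (m - 5)*(m + 3)*(m^2 + 6*m + 8) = (m - 5)*(m + 3)*(m + 4)*(m + 2)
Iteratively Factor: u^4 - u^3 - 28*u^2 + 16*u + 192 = (u - 4)*(u^3 + 3*u^2 - 16*u - 48) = (u - 4)^2*(u^2 + 7*u + 12) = (u - 4)^2*(u + 3)*(u + 4)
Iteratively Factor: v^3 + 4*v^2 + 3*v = (v + 1)*(v^2 + 3*v) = (v + 1)*(v + 3)*(v)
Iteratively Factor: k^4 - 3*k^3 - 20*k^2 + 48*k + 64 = (k - 4)*(k^3 + k^2 - 16*k - 16) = (k - 4)^2*(k^2 + 5*k + 4) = (k - 4)^2*(k + 1)*(k + 4)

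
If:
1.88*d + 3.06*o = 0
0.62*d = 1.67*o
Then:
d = 0.00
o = 0.00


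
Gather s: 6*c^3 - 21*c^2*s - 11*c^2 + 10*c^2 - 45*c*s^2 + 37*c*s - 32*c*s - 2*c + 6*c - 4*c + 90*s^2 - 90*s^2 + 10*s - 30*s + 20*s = 6*c^3 - c^2 - 45*c*s^2 + s*(-21*c^2 + 5*c)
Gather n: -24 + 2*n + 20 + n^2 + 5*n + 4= n^2 + 7*n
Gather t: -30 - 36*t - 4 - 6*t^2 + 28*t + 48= -6*t^2 - 8*t + 14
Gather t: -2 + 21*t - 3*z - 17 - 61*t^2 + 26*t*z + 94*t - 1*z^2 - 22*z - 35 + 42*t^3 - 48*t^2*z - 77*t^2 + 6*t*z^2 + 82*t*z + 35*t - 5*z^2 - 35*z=42*t^3 + t^2*(-48*z - 138) + t*(6*z^2 + 108*z + 150) - 6*z^2 - 60*z - 54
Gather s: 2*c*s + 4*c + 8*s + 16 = 4*c + s*(2*c + 8) + 16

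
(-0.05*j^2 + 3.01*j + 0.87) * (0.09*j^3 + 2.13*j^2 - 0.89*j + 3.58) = -0.0045*j^5 + 0.1644*j^4 + 6.5341*j^3 - 1.0048*j^2 + 10.0015*j + 3.1146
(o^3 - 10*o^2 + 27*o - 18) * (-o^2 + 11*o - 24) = -o^5 + 21*o^4 - 161*o^3 + 555*o^2 - 846*o + 432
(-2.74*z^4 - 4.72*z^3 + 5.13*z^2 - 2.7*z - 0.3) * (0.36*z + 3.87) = -0.9864*z^5 - 12.303*z^4 - 16.4196*z^3 + 18.8811*z^2 - 10.557*z - 1.161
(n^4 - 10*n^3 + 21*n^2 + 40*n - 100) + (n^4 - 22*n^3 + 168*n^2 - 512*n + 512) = 2*n^4 - 32*n^3 + 189*n^2 - 472*n + 412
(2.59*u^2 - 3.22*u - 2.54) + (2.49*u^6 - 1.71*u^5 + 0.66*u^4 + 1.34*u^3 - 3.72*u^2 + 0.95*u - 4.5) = 2.49*u^6 - 1.71*u^5 + 0.66*u^4 + 1.34*u^3 - 1.13*u^2 - 2.27*u - 7.04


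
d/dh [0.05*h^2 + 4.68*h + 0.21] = 0.1*h + 4.68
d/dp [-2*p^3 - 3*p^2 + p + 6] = -6*p^2 - 6*p + 1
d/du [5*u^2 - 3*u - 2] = 10*u - 3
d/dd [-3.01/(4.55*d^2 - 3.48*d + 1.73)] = (27.391*d - 10.4748)/(4.55*d^2 - 3.48*d + 1.73)^2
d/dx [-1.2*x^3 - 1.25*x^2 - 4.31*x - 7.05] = -3.6*x^2 - 2.5*x - 4.31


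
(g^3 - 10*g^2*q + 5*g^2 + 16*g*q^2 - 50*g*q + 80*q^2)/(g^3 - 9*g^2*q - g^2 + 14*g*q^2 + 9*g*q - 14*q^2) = (-g^2 + 8*g*q - 5*g + 40*q)/(-g^2 + 7*g*q + g - 7*q)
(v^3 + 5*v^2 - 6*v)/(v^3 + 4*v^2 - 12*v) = (v - 1)/(v - 2)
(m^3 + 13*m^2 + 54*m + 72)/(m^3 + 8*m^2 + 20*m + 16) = (m^2 + 9*m + 18)/(m^2 + 4*m + 4)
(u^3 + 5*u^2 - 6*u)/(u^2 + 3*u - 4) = u*(u + 6)/(u + 4)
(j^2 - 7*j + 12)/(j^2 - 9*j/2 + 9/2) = 2*(j - 4)/(2*j - 3)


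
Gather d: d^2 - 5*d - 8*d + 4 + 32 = d^2 - 13*d + 36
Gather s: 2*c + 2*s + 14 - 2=2*c + 2*s + 12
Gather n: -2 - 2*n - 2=-2*n - 4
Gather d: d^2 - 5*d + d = d^2 - 4*d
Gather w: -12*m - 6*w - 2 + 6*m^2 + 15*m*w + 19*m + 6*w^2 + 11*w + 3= 6*m^2 + 7*m + 6*w^2 + w*(15*m + 5) + 1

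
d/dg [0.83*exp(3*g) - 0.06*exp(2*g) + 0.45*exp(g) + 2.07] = (2.49*exp(2*g) - 0.12*exp(g) + 0.45)*exp(g)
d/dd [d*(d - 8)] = 2*d - 8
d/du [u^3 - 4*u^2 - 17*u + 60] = 3*u^2 - 8*u - 17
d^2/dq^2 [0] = 0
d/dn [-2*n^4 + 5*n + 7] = 5 - 8*n^3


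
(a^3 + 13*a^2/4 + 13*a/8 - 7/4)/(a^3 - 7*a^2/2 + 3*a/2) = (4*a^2 + 15*a + 14)/(4*a*(a - 3))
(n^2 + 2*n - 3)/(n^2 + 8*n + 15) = (n - 1)/(n + 5)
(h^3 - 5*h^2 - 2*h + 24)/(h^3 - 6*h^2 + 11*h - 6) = (h^2 - 2*h - 8)/(h^2 - 3*h + 2)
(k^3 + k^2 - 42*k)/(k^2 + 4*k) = (k^2 + k - 42)/(k + 4)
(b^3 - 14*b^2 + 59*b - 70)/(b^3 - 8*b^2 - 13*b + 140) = (b - 2)/(b + 4)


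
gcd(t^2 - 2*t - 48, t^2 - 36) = t + 6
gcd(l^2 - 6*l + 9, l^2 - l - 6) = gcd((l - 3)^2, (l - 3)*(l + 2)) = l - 3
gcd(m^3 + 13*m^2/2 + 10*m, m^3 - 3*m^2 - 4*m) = m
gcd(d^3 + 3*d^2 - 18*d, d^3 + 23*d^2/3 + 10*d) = d^2 + 6*d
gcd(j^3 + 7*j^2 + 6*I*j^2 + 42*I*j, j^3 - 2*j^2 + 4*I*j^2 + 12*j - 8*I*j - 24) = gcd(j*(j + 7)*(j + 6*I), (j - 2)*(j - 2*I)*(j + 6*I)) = j + 6*I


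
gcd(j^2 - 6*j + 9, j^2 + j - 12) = j - 3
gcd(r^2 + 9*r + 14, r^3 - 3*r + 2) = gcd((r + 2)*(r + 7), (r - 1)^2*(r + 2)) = r + 2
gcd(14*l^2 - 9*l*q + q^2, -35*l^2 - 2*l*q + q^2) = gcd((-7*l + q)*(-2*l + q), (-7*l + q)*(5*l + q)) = -7*l + q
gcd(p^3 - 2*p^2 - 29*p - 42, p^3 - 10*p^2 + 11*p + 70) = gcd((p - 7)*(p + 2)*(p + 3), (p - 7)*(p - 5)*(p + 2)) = p^2 - 5*p - 14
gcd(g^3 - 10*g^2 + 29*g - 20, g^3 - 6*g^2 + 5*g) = g^2 - 6*g + 5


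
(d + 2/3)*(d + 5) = d^2 + 17*d/3 + 10/3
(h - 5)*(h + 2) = h^2 - 3*h - 10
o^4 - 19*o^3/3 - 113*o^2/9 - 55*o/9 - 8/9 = (o - 8)*(o + 1/3)^2*(o + 1)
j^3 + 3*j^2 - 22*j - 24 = (j - 4)*(j + 1)*(j + 6)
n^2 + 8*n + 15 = (n + 3)*(n + 5)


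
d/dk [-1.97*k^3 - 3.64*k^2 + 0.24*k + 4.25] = -5.91*k^2 - 7.28*k + 0.24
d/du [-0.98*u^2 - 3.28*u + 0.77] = -1.96*u - 3.28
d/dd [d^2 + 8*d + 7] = 2*d + 8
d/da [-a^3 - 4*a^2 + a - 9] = -3*a^2 - 8*a + 1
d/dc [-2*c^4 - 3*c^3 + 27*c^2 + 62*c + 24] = -8*c^3 - 9*c^2 + 54*c + 62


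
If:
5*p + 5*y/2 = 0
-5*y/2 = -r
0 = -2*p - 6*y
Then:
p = 0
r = 0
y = 0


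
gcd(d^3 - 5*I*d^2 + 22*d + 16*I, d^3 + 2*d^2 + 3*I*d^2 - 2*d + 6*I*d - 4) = d^2 + 3*I*d - 2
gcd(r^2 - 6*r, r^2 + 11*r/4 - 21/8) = 1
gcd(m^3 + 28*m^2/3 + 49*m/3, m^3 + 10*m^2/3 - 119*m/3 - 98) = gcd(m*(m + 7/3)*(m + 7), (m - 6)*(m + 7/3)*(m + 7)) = m^2 + 28*m/3 + 49/3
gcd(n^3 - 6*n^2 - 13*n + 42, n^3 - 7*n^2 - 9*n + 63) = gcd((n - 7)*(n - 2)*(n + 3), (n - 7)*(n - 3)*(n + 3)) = n^2 - 4*n - 21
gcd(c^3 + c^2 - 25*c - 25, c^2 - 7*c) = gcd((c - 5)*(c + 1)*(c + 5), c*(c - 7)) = 1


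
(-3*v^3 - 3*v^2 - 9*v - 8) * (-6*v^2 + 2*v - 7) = 18*v^5 + 12*v^4 + 69*v^3 + 51*v^2 + 47*v + 56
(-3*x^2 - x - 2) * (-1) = 3*x^2 + x + 2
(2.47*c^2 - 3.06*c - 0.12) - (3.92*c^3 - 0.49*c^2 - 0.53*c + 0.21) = -3.92*c^3 + 2.96*c^2 - 2.53*c - 0.33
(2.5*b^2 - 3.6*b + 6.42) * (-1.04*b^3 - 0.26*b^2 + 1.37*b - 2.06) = -2.6*b^5 + 3.094*b^4 - 2.3158*b^3 - 11.7512*b^2 + 16.2114*b - 13.2252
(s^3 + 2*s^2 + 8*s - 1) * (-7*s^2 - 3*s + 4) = -7*s^5 - 17*s^4 - 58*s^3 - 9*s^2 + 35*s - 4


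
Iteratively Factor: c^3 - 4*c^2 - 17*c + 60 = (c - 5)*(c^2 + c - 12) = (c - 5)*(c - 3)*(c + 4)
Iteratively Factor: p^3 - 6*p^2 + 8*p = (p - 2)*(p^2 - 4*p) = (p - 4)*(p - 2)*(p)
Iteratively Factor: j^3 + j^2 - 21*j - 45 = (j + 3)*(j^2 - 2*j - 15) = (j + 3)^2*(j - 5)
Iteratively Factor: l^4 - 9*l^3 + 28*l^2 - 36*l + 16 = (l - 2)*(l^3 - 7*l^2 + 14*l - 8) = (l - 4)*(l - 2)*(l^2 - 3*l + 2) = (l - 4)*(l - 2)*(l - 1)*(l - 2)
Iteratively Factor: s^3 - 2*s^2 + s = (s - 1)*(s^2 - s) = (s - 1)^2*(s)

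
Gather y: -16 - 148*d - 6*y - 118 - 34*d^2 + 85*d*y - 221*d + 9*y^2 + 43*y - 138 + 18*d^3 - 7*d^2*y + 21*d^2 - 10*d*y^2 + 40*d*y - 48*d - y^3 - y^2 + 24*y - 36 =18*d^3 - 13*d^2 - 417*d - y^3 + y^2*(8 - 10*d) + y*(-7*d^2 + 125*d + 61) - 308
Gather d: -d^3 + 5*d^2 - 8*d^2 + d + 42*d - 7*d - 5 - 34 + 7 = -d^3 - 3*d^2 + 36*d - 32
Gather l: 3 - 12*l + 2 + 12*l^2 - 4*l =12*l^2 - 16*l + 5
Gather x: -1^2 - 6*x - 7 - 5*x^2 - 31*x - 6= -5*x^2 - 37*x - 14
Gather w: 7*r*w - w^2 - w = -w^2 + w*(7*r - 1)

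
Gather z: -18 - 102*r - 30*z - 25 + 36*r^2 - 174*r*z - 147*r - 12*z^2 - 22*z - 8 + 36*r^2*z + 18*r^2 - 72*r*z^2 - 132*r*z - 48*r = 54*r^2 - 297*r + z^2*(-72*r - 12) + z*(36*r^2 - 306*r - 52) - 51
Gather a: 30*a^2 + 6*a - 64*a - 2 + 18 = 30*a^2 - 58*a + 16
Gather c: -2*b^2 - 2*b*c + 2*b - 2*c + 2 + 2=-2*b^2 + 2*b + c*(-2*b - 2) + 4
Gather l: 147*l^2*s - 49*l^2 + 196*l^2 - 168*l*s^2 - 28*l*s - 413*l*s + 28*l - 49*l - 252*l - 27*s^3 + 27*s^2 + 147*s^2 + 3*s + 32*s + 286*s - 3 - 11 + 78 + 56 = l^2*(147*s + 147) + l*(-168*s^2 - 441*s - 273) - 27*s^3 + 174*s^2 + 321*s + 120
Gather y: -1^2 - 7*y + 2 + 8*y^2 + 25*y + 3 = 8*y^2 + 18*y + 4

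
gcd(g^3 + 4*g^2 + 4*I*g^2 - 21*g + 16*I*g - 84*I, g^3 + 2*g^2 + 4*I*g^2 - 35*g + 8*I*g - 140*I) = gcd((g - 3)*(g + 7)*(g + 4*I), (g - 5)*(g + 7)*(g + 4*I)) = g^2 + g*(7 + 4*I) + 28*I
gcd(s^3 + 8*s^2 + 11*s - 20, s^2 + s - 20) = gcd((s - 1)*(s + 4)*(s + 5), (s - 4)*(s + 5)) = s + 5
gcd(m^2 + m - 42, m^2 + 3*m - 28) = m + 7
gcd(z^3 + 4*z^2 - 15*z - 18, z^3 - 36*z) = z + 6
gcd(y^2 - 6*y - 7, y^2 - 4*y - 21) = y - 7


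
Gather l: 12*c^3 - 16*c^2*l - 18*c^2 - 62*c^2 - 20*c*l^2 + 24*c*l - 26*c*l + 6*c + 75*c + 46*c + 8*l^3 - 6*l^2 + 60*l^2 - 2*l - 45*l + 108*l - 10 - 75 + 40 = 12*c^3 - 80*c^2 + 127*c + 8*l^3 + l^2*(54 - 20*c) + l*(-16*c^2 - 2*c + 61) - 45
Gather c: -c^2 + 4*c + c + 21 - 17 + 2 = -c^2 + 5*c + 6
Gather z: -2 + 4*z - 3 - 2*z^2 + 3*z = -2*z^2 + 7*z - 5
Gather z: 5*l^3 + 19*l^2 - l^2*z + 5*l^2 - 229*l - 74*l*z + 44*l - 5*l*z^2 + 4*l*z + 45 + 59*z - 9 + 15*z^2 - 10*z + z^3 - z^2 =5*l^3 + 24*l^2 - 185*l + z^3 + z^2*(14 - 5*l) + z*(-l^2 - 70*l + 49) + 36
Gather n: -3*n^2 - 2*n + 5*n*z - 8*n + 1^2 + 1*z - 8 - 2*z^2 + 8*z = -3*n^2 + n*(5*z - 10) - 2*z^2 + 9*z - 7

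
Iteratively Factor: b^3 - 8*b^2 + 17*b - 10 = (b - 5)*(b^2 - 3*b + 2) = (b - 5)*(b - 2)*(b - 1)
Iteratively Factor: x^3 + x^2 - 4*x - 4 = (x + 2)*(x^2 - x - 2) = (x + 1)*(x + 2)*(x - 2)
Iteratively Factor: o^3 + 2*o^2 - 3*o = (o)*(o^2 + 2*o - 3) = o*(o + 3)*(o - 1)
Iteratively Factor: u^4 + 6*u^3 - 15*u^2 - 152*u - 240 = (u + 3)*(u^3 + 3*u^2 - 24*u - 80) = (u + 3)*(u + 4)*(u^2 - u - 20) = (u + 3)*(u + 4)^2*(u - 5)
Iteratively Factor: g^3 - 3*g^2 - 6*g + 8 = (g + 2)*(g^2 - 5*g + 4) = (g - 4)*(g + 2)*(g - 1)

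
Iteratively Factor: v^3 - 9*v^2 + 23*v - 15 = (v - 1)*(v^2 - 8*v + 15) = (v - 3)*(v - 1)*(v - 5)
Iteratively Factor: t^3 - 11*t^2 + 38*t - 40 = (t - 2)*(t^2 - 9*t + 20) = (t - 5)*(t - 2)*(t - 4)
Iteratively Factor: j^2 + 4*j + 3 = (j + 1)*(j + 3)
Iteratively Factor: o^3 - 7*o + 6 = (o - 1)*(o^2 + o - 6) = (o - 2)*(o - 1)*(o + 3)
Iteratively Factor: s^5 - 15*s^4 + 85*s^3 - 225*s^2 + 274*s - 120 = (s - 5)*(s^4 - 10*s^3 + 35*s^2 - 50*s + 24) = (s - 5)*(s - 1)*(s^3 - 9*s^2 + 26*s - 24) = (s - 5)*(s - 2)*(s - 1)*(s^2 - 7*s + 12) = (s - 5)*(s - 4)*(s - 2)*(s - 1)*(s - 3)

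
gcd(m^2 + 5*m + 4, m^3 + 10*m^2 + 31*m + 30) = 1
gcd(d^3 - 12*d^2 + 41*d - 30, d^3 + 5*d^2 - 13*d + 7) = d - 1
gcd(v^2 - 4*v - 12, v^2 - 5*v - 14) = v + 2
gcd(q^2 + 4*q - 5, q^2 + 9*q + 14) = 1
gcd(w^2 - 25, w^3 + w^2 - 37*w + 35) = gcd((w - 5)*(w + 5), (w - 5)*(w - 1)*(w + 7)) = w - 5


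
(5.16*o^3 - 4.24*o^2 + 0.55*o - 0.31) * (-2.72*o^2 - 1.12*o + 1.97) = -14.0352*o^5 + 5.7536*o^4 + 13.418*o^3 - 8.1256*o^2 + 1.4307*o - 0.6107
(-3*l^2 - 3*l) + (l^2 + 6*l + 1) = -2*l^2 + 3*l + 1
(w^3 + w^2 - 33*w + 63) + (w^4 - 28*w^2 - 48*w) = w^4 + w^3 - 27*w^2 - 81*w + 63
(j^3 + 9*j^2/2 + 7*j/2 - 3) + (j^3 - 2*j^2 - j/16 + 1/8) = 2*j^3 + 5*j^2/2 + 55*j/16 - 23/8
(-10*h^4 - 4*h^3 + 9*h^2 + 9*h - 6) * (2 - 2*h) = 20*h^5 - 12*h^4 - 26*h^3 + 30*h - 12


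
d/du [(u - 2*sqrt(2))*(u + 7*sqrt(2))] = 2*u + 5*sqrt(2)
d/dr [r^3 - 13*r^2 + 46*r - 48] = 3*r^2 - 26*r + 46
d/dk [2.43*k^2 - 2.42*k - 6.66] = 4.86*k - 2.42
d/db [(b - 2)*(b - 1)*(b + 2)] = 3*b^2 - 2*b - 4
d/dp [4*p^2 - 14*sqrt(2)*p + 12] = 8*p - 14*sqrt(2)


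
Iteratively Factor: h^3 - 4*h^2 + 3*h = (h)*(h^2 - 4*h + 3) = h*(h - 3)*(h - 1)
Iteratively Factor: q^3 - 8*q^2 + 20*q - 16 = (q - 4)*(q^2 - 4*q + 4) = (q - 4)*(q - 2)*(q - 2)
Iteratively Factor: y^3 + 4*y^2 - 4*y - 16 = (y - 2)*(y^2 + 6*y + 8) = (y - 2)*(y + 4)*(y + 2)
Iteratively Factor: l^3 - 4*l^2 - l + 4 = (l - 4)*(l^2 - 1) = (l - 4)*(l + 1)*(l - 1)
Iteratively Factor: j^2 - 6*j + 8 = (j - 2)*(j - 4)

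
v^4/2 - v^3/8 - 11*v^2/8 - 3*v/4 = v*(v/2 + 1/2)*(v - 2)*(v + 3/4)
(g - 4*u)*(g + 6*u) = g^2 + 2*g*u - 24*u^2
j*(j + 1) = j^2 + j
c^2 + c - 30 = (c - 5)*(c + 6)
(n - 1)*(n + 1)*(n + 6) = n^3 + 6*n^2 - n - 6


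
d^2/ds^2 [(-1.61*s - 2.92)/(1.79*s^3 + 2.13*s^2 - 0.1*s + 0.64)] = (-30.951606*s^5 - 149.102346*s^4 - 193.314542*s^3 - 54.217416*s^2 + 36.971184*s + 7.696608)/(5.735339*s^9 + 20.474199*s^8 + 23.401923*s^7 + 13.527849*s^6 + 13.333398*s^5 + 8.087388*s^4 + 1.380632*s^3 + 2.636544*s^2 - 0.12288*s + 0.262144)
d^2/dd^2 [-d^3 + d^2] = 2 - 6*d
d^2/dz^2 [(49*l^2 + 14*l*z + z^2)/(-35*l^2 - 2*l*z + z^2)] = 8*l*(539*l^3 + 294*l^2*z + 63*l*z^2 + 4*z^3)/(-42875*l^6 - 7350*l^5*z + 3255*l^4*z^2 + 412*l^3*z^3 - 93*l^2*z^4 - 6*l*z^5 + z^6)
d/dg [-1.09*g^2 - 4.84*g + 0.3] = -2.18*g - 4.84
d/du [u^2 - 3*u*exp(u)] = -3*u*exp(u) + 2*u - 3*exp(u)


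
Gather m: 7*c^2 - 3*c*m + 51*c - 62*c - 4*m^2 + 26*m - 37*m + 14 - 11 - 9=7*c^2 - 11*c - 4*m^2 + m*(-3*c - 11) - 6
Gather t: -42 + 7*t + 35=7*t - 7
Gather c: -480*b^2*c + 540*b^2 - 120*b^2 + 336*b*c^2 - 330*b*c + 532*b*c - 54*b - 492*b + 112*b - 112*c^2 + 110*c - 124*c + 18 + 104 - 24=420*b^2 - 434*b + c^2*(336*b - 112) + c*(-480*b^2 + 202*b - 14) + 98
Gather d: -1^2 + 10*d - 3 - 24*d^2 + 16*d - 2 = -24*d^2 + 26*d - 6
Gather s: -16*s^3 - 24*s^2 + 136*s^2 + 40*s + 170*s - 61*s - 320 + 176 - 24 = -16*s^3 + 112*s^2 + 149*s - 168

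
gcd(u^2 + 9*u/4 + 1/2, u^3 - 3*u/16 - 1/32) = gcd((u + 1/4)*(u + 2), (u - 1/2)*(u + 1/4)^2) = u + 1/4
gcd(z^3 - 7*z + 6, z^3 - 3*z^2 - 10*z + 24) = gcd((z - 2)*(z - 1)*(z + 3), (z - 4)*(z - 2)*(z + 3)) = z^2 + z - 6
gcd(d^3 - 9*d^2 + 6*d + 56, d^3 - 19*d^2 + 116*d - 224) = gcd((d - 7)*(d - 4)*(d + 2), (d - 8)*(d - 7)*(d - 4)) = d^2 - 11*d + 28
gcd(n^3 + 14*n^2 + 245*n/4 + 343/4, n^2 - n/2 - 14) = n + 7/2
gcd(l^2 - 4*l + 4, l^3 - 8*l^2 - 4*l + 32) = l - 2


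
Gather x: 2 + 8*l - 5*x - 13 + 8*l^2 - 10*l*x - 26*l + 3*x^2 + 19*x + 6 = 8*l^2 - 18*l + 3*x^2 + x*(14 - 10*l) - 5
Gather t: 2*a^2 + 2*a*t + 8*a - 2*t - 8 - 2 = 2*a^2 + 8*a + t*(2*a - 2) - 10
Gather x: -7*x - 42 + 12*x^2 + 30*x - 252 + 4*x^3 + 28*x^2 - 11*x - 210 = 4*x^3 + 40*x^2 + 12*x - 504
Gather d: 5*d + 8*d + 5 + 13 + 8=13*d + 26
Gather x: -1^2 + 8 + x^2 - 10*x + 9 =x^2 - 10*x + 16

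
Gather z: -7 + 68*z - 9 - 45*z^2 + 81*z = -45*z^2 + 149*z - 16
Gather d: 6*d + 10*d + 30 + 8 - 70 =16*d - 32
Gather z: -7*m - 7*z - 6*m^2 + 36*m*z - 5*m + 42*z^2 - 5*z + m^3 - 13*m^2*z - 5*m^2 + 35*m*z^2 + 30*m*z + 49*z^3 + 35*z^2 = m^3 - 11*m^2 - 12*m + 49*z^3 + z^2*(35*m + 77) + z*(-13*m^2 + 66*m - 12)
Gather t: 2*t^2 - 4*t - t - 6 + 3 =2*t^2 - 5*t - 3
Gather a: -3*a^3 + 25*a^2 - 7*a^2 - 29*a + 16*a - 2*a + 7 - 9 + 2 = -3*a^3 + 18*a^2 - 15*a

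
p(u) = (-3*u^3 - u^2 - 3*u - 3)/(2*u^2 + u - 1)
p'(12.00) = -1.48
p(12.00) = -17.95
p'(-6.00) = -1.43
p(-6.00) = 9.65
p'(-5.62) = -1.42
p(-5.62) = 9.10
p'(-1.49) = 1.71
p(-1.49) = 4.70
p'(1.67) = -0.16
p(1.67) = -3.96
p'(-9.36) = -1.47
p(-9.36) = 14.54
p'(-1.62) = 0.61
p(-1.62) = 4.56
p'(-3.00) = -1.19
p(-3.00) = 5.57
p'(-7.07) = -1.45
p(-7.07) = 11.19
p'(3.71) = -1.30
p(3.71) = -5.99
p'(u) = (-4*u - 1)*(-3*u^3 - u^2 - 3*u - 3)/(2*u^2 + u - 1)^2 + (-9*u^2 - 2*u - 3)/(2*u^2 + u - 1)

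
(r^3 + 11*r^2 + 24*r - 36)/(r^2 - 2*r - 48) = (r^2 + 5*r - 6)/(r - 8)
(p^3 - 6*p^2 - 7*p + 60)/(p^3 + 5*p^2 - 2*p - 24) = (p^2 - 9*p + 20)/(p^2 + 2*p - 8)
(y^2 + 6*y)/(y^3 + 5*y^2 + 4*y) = (y + 6)/(y^2 + 5*y + 4)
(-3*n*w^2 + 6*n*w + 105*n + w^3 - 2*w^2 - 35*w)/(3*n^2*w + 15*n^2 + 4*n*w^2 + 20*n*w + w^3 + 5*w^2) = (-3*n*w + 21*n + w^2 - 7*w)/(3*n^2 + 4*n*w + w^2)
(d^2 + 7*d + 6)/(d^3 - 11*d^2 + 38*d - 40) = (d^2 + 7*d + 6)/(d^3 - 11*d^2 + 38*d - 40)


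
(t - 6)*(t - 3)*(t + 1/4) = t^3 - 35*t^2/4 + 63*t/4 + 9/2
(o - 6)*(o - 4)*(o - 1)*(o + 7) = o^4 - 4*o^3 - 43*o^2 + 214*o - 168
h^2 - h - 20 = (h - 5)*(h + 4)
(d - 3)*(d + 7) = d^2 + 4*d - 21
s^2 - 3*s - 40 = (s - 8)*(s + 5)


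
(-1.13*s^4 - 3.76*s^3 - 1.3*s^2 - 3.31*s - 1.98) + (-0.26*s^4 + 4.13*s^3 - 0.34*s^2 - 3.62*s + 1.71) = -1.39*s^4 + 0.37*s^3 - 1.64*s^2 - 6.93*s - 0.27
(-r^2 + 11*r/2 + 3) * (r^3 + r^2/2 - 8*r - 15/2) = -r^5 + 5*r^4 + 55*r^3/4 - 35*r^2 - 261*r/4 - 45/2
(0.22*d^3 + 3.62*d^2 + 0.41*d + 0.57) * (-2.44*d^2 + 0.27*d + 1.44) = -0.5368*d^5 - 8.7734*d^4 + 0.2938*d^3 + 3.9327*d^2 + 0.7443*d + 0.8208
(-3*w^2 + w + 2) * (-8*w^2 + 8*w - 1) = 24*w^4 - 32*w^3 - 5*w^2 + 15*w - 2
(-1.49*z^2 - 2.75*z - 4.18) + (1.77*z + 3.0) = -1.49*z^2 - 0.98*z - 1.18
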